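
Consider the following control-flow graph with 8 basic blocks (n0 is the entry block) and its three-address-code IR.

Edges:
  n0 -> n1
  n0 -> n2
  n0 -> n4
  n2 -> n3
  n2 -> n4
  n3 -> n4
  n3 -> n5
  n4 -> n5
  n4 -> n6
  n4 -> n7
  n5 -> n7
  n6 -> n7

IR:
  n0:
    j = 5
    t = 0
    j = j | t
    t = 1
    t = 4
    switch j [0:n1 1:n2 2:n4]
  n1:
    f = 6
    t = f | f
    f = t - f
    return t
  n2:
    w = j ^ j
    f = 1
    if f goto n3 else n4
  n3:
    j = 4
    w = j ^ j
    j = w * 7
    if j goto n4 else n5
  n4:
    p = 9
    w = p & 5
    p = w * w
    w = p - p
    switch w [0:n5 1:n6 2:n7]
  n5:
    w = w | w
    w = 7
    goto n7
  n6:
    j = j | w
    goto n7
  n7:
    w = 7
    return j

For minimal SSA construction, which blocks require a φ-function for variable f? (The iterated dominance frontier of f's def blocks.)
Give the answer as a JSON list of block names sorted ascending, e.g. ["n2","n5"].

idom tree: n1←n0 n2←n0 n3←n2 n4←n0 n5←n0 n6←n4 n7←n0
Dom at joins:
  n4: preds {n0,n2,n3}: {n0} ∩ {n0,n2} ∩ {n0,n2,n3} = {n0}; idom=n0
  n5: preds {n3,n4}: {n0,n2,n3} ∩ {n0,n4} = {n0}; idom=n0
  n7: preds {n4,n5,n6}: {n0,n4} ∩ {n0,n5} ∩ {n0,n4,n6} = {n0}; idom=n0

Frontier:
  n4←n0: walk · to n0
  n4←n2: walk n2 to n0
  n4←n3: walk n3→n2 to n0
  n5←n3: walk n3→n2 to n0
  n5←n4: walk n4 to n0
  n7←n4: walk n4 to n0
  n7←n5: walk n5 to n0
  n7←n6: walk n6→n4 to n0
  n0: DF=∅
  n1: DF=∅
  n2: DF={n4,n5}
  n3: DF={n4,n5}
  n4: DF={n5,n7}
  n5: DF={n7}
  n6: DF={n7}
  n7: DF=∅

φ for f: defs {n1,n2}
  DF⁺ = {n4,n5,n7}

Answer: ["n4", "n5", "n7"]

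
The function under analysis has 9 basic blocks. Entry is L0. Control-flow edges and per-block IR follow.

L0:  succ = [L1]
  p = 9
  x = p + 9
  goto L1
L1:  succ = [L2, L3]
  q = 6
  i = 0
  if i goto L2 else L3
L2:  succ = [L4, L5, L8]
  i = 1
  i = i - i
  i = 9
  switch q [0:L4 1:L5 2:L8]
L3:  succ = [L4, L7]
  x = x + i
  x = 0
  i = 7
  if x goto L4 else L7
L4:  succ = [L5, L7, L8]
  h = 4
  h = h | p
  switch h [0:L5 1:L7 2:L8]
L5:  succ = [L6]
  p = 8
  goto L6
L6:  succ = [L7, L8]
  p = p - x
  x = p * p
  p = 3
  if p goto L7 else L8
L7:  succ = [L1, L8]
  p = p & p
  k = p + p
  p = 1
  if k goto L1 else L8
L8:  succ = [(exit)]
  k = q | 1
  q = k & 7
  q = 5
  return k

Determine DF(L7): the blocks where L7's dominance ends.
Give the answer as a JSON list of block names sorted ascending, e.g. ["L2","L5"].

idom tree: L1←L0 L2←L1 L3←L1 L4←L1 L5←L1 L6←L5 L7←L1 L8←L1
Dom∩ at merges:
  L1: preds {L0,L7}: {L0} ∩ {L0,L1,L7} = {L0}; idom=L0
  L4: preds {L2,L3}: {L0,L1,L2} ∩ {L0,L1,L3} = {L0,L1}; idom=L1
  L5: preds {L2,L4}: {L0,L1,L2} ∩ {L0,L1,L4} = {L0,L1}; idom=L1
  L7: preds {L3,L4,L6}: {L0,L1,L3} ∩ {L0,L1,L4} ∩ {L0,L1,L5,L6} = {L0,L1}; idom=L1
  L8: preds {L2,L4,L6,L7}: {L0,L1,L2} ∩ {L0,L1,L4} ∩ {L0,L1,L5,L6} ∩ {L0,L1,L7} = {L0,L1}; idom=L1

DF derivation:
  join L1 pred L0: · stop@L0
  join L1 pred L7: L7→L1 stop@L0
  join L4 pred L2: L2 stop@L1
  join L4 pred L3: L3 stop@L1
  join L5 pred L2: L2 stop@L1
  join L5 pred L4: L4 stop@L1
  join L7 pred L3: L3 stop@L1
  join L7 pred L4: L4 stop@L1
  join L7 pred L6: L6→L5 stop@L1
  join L8 pred L2: L2 stop@L1
  join L8 pred L4: L4 stop@L1
  join L8 pred L6: L6→L5 stop@L1
  join L8 pred L7: L7 stop@L1
  L0 → ∅
  L1 → {L1}
  L2 → {L4,L5,L8}
  L3 → {L4,L7}
  L4 → {L5,L7,L8}
  L5 → {L7,L8}
  L6 → {L7,L8}
  L7 → {L1,L8}
  L8 → ∅

DF(L7) = ["L1", "L8"]

Answer: ["L1", "L8"]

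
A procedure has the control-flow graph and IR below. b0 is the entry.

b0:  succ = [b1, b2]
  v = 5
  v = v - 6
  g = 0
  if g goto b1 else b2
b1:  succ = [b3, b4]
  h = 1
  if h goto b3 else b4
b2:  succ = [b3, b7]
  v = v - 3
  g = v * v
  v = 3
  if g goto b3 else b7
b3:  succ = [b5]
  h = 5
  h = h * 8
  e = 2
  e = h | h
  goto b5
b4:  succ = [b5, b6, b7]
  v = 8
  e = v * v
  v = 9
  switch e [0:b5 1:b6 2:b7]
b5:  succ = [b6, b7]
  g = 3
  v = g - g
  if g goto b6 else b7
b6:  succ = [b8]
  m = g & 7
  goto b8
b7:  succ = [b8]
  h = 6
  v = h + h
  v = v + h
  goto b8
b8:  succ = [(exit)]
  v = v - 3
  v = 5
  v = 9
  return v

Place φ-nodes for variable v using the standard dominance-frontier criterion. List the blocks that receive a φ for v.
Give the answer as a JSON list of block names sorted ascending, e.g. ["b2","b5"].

Answer: ["b3", "b5", "b6", "b7", "b8"]

Working:
idom tree: b1←b0 b2←b0 b3←b0 b4←b1 b5←b0 b6←b0 b7←b0 b8←b0
Dom at joins:
  b3: preds {b1,b2}: {b0,b1} ∩ {b0,b2} = {b0}; idom=b0
  b5: preds {b3,b4}: {b0,b3} ∩ {b0,b1,b4} = {b0}; idom=b0
  b6: preds {b4,b5}: {b0,b1,b4} ∩ {b0,b5} = {b0}; idom=b0
  b7: preds {b2,b4,b5}: {b0,b2} ∩ {b0,b1,b4} ∩ {b0,b5} = {b0}; idom=b0
  b8: preds {b6,b7}: {b0,b6} ∩ {b0,b7} = {b0}; idom=b0

DF walk-up:
  b3←b1: walk b1 to b0
  b3←b2: walk b2 to b0
  b5←b3: walk b3 to b0
  b5←b4: walk b4→b1 to b0
  b6←b4: walk b4→b1 to b0
  b6←b5: walk b5 to b0
  b7←b2: walk b2 to b0
  b7←b4: walk b4→b1 to b0
  b7←b5: walk b5 to b0
  b8←b6: walk b6 to b0
  b8←b7: walk b7 to b0
  b0 → ∅
  b1 → {b3,b5,b6,b7}
  b2 → {b3,b7}
  b3 → {b5}
  b4 → {b5,b6,b7}
  b5 → {b6,b7}
  b6 → {b8}
  b7 → {b8}
  b8 → ∅

φ for v: defs {b0,b2,b4,b5,b7,b8}
  DF⁺ = {b3,b5,b6,b7,b8}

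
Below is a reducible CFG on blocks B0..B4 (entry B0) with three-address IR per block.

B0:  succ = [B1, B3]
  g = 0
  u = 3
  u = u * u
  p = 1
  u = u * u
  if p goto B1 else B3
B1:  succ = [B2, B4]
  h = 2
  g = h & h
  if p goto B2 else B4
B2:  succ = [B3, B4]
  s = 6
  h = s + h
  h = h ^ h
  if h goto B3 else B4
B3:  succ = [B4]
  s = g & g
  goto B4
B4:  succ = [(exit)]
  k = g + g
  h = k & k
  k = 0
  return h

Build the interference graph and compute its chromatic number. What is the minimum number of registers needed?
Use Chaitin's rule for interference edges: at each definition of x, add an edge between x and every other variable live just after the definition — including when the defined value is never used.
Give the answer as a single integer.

Answer: 3

Analysis:
def/use:
  B0 def {g,p,u} use ∅
  B1 def {g,h} use {p}
  B2 def {h,s} use {h}
  B3 def {s} use {g}
  B4 def {h,k} use {g}

Live sets:
  B0: in=∅ out={g,p}
  B1: in={p} out={g,h}
  B2: in={g,h} out={g}
  B3: in={g} out={g}
  B4: in={g} out=∅

Interference:
  g: {h,p,s,u}
  h: {g,k,p,s}
  k: {h}
  p: {g,h,u}
  s: {g,h}
  u: {g,p}

Colouring:
  clique {g,h,p} ⇒ need ≥ 3
  3-colouring: c0={g,k}  c1={h,u}  c2={p,s}
  χ = 3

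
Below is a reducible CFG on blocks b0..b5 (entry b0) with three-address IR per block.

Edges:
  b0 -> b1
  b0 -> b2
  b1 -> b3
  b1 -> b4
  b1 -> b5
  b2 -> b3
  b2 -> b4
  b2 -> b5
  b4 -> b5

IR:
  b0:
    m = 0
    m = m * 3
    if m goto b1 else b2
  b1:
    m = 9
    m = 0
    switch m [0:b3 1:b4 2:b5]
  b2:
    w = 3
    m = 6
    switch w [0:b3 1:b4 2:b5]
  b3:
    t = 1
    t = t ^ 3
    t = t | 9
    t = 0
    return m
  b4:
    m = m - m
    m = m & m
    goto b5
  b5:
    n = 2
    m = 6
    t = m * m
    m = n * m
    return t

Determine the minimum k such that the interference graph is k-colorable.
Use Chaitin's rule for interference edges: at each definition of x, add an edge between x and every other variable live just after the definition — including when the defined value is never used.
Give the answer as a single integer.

Answer: 3

Derivation:
def/use:
  b0: def={m} ue=∅
  b1: def={m} ue=∅
  b2: def={m,w} ue=∅
  b3: def={t} ue={m}
  b4: def={m} ue={m}
  b5: def={m,n,t} ue=∅

Live sets:
  live b0: ∅→∅
  live b1: ∅→{m}
  live b2: ∅→{m}
  live b3: {m}→∅
  live b4: {m}→∅
  live b5: ∅→∅

Interfere edges:
  m: {n,t,w}
  n: {m,t}
  t: {m,n}
  w: {m}

Chromatic number:
  clique {m,n,t} ⇒ need ≥ 3
  3-colouring: c0={m}  c1={n,w}  c2={t}
  χ = 3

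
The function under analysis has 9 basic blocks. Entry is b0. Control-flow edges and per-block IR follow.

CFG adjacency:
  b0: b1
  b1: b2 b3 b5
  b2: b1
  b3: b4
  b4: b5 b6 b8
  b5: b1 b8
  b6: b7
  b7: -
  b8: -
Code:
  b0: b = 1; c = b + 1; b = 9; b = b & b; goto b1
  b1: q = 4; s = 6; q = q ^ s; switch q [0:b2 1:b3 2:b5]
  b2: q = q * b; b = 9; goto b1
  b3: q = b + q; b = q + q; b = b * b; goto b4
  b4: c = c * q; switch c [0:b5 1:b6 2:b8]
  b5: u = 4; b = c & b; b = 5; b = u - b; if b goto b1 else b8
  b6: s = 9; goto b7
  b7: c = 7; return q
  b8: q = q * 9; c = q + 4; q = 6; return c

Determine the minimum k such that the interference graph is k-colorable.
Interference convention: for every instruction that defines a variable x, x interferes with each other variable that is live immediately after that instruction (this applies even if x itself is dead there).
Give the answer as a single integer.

Per-block:
  b0: def={b,c} ue=∅
  b1: def={q,s} ue=∅
  b2: def={b,q} ue={b,q}
  b3: def={b,q} ue={b,q}
  b4: def={c} ue={c,q}
  b5: def={b,u} ue={b,c}
  b6: def={s} ue=∅
  b7: def={c} ue={q}
  b8: def={c,q} ue={q}

Liveness:
  b0 li=∅ lo={b,c}
  b1 li={b,c} lo={b,c,q}
  b2 li={b,c,q} lo={b,c}
  b3 li={b,c,q} lo={b,c,q}
  b4 li={b,c,q} lo={b,c,q}
  b5 li={b,c,q} lo={b,c,q}
  b6 li={q} lo={q}
  b7 li={q} lo=∅
  b8 li={q} lo=∅

Interfere edges:
  b: {c,q,s,u}
  c: {b,q,s,u}
  q: {b,c,s,u}
  s: {b,c,q}
  u: {b,c,q}

Registers:
  {b,c,q,s} pairwise interfere (4-clique) ⇒ χ ≥ 4
  assign b→c0 c→c1 q→c2 s→c3 u→c3 — no edge inside a register ⇒ χ ≤ 4
  χ = 4

Answer: 4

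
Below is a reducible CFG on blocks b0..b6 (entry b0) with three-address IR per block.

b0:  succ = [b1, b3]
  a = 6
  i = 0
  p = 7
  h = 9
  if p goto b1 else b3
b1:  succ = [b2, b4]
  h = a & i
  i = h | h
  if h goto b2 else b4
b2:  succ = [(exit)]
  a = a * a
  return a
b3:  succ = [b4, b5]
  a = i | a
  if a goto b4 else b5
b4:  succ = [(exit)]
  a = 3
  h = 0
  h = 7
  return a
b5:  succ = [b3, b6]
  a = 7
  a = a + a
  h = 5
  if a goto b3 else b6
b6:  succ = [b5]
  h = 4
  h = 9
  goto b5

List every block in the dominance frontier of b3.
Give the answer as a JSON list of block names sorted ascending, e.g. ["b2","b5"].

idom tree: b1←b0 b2←b1 b3←b0 b4←b0 b5←b3 b6←b5
Dom at joins:
  b3: preds {b0,b5}: {b0} ∩ {b0,b3,b5} = {b0}; idom=b0
  b4: preds {b1,b3}: {b0,b1} ∩ {b0,b3} = {b0}; idom=b0
  b5: preds {b3,b6}: {b0,b3} ∩ {b0,b3,b5,b6} = {b0,b3}; idom=b3

Frontier:
  join b3 pred b0: · stop@b0
  join b3 pred b5: b5→b3 stop@b0
  join b4 pred b1: b1 stop@b0
  join b4 pred b3: b3 stop@b0
  join b5 pred b3: · stop@b3
  join b5 pred b6: b6→b5 stop@b3
  DF(b0)=∅
  DF(b1)={b4}
  DF(b2)=∅
  DF(b3)={b3,b4}
  DF(b4)=∅
  DF(b5)={b3,b5}
  DF(b6)={b5}

DF(b3) = ["b3", "b4"]

Answer: ["b3", "b4"]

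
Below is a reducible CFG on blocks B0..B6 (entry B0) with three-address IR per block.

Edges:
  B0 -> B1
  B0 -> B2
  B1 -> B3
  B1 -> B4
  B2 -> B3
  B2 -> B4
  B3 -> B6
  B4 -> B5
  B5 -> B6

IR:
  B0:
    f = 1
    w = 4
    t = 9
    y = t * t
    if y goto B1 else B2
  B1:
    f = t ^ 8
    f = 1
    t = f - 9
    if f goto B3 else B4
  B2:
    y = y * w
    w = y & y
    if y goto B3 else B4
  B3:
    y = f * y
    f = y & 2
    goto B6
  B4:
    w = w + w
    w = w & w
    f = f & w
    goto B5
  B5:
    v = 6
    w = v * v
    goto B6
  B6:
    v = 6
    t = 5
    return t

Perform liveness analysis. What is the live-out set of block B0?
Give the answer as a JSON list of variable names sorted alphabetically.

Answer: ["f", "t", "w", "y"]

Derivation:
def/use:
  B0 def {f,t,w,y} use ∅
  B1 def {f,t} use {t}
  B2 def {w,y} use {w,y}
  B3 def {f,y} use {f,y}
  B4 def {f,w} use {f,w}
  B5 def {v,w} use ∅
  B6 def {t,v} use ∅

Liveness:
  B0 li=∅ lo={f,t,w,y}
  B1 li={t,w,y} lo={f,w,y}
  B2 li={f,w,y} lo={f,w,y}
  B3 li={f,y} lo=∅
  B4 li={f,w} lo=∅
  B5 li=∅ lo=∅
  B6 li=∅ lo=∅

live-out(B0) = ["f", "t", "w", "y"]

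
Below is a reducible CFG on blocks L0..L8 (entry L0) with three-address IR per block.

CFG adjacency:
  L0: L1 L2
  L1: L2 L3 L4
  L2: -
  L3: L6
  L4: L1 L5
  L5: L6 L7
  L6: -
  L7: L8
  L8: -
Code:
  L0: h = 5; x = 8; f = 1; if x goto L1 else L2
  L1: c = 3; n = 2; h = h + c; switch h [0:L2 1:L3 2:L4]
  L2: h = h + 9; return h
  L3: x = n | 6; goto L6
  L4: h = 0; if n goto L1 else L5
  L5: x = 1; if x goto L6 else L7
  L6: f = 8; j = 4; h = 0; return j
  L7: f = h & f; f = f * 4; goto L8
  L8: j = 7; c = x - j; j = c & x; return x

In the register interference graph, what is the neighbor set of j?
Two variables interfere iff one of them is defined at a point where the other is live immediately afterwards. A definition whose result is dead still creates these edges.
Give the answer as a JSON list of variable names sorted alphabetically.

def/use:
  L0: def={f,h,x} ue=∅
  L1: def={c,h,n} ue={h}
  L2: def={h} ue={h}
  L3: def={x} ue={n}
  L4: def={h} ue={n}
  L5: def={x} ue=∅
  L6: def={f,h,j} ue=∅
  L7: def={f} ue={f,h}
  L8: def={c,j} ue={x}

Liveness:
  L0 li=∅ lo={f,h}
  L1 li={f,h} lo={f,h,n}
  L2 li={h} lo=∅
  L3 li={n} lo=∅
  L4 li={f,n} lo={f,h}
  L5 li={f,h} lo={f,h,x}
  L6 li=∅ lo=∅
  L7 li={f,h,x} lo={x}
  L8 li={x} lo=∅

Interference:
  c — {f,h,n,x}
  f — {c,h,n,x}
  h — {c,f,j,n,x}
  j — {h,x}
  n — {c,f,h}
  x — {c,f,h,j}

N(j) = ["h", "x"]

Answer: ["h", "x"]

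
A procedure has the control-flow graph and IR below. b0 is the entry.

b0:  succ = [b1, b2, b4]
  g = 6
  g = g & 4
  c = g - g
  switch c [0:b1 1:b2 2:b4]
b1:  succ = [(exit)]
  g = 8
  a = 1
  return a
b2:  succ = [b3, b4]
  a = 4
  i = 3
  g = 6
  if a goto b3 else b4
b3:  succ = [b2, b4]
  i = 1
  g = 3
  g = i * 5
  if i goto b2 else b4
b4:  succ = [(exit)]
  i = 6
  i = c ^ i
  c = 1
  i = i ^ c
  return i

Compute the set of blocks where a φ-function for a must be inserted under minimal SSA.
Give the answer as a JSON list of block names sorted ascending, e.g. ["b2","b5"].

idom tree: b1←b0 b2←b0 b3←b2 b4←b0
Dom∩ at merges:
  b2: preds {b0,b3}: {b0} ∩ {b0,b2,b3} = {b0}; idom=b0
  b4: preds {b0,b2,b3}: {b0} ∩ {b0,b2} ∩ {b0,b2,b3} = {b0}; idom=b0

Frontier:
  join b2 pred b0: · stop@b0
  join b2 pred b3: b3→b2 stop@b0
  join b4 pred b0: · stop@b0
  join b4 pred b2: b2 stop@b0
  join b4 pred b3: b3→b2 stop@b0
  DF(b0)=∅
  DF(b1)=∅
  DF(b2)={b2,b4}
  DF(b3)={b2,b4}
  DF(b4)=∅

φ for a: defs {b1,b2}
  DF⁺ = {b2,b4}

Answer: ["b2", "b4"]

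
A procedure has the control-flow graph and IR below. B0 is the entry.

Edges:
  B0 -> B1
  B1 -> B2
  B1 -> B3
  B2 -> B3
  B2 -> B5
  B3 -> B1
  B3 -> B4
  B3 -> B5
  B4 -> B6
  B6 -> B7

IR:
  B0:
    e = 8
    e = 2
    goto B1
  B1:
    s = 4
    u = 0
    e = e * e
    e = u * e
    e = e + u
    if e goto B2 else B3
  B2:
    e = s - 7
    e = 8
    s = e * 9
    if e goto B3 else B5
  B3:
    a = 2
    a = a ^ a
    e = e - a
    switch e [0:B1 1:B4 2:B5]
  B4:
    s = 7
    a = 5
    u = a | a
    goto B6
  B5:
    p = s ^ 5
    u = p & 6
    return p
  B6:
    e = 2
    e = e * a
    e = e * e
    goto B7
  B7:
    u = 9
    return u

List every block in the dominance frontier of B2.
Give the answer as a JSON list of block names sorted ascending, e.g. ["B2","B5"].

idom tree: B1←B0 B2←B1 B3←B1 B4←B3 B5←B1 B6←B4 B7←B6
Join-block Dom:
  B1: preds {B0,B3}: {B0} ∩ {B0,B1,B3} = {B0}; idom=B0
  B3: preds {B1,B2}: {B0,B1} ∩ {B0,B1,B2} = {B0,B1}; idom=B1
  B5: preds {B2,B3}: {B0,B1,B2} ∩ {B0,B1,B3} = {B0,B1}; idom=B1

DF walk-up:
  B1←B0: walk · to B0
  B1←B3: walk B3→B1 to B0
  B3←B1: walk · to B1
  B3←B2: walk B2 to B1
  B5←B2: walk B2 to B1
  B5←B3: walk B3 to B1
  B0 → ∅
  B1 → {B1}
  B2 → {B3,B5}
  B3 → {B1,B5}
  B4 → ∅
  B5 → ∅
  B6 → ∅
  B7 → ∅

DF(B2) = ["B3", "B5"]

Answer: ["B3", "B5"]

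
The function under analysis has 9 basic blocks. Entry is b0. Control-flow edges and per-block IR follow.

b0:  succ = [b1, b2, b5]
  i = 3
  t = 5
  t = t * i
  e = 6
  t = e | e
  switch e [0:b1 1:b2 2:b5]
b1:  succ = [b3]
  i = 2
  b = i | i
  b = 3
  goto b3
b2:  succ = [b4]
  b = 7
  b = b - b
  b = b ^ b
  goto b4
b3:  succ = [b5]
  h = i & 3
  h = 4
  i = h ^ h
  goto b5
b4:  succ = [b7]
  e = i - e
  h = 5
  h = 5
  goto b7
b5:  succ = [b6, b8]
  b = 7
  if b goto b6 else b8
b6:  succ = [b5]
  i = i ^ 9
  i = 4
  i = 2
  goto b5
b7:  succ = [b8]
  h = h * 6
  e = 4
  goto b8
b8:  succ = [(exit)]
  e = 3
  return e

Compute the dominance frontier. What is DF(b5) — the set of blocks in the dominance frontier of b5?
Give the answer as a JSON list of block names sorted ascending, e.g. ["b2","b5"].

idom tree: b1←b0 b2←b0 b3←b1 b4←b2 b5←b0 b6←b5 b7←b4 b8←b0
Join-block Dom:
  b5: preds {b0,b3,b6}: {b0} ∩ {b0,b1,b3} ∩ {b0,b5,b6} = {b0}; idom=b0
  b8: preds {b5,b7}: {b0,b5} ∩ {b0,b2,b4,b7} = {b0}; idom=b0

Frontier:
  join b5 pred b0: · stop@b0
  join b5 pred b3: b3→b1 stop@b0
  join b5 pred b6: b6→b5 stop@b0
  join b8 pred b5: b5 stop@b0
  join b8 pred b7: b7→b4→b2 stop@b0
  DF(b0)=∅
  DF(b1)={b5}
  DF(b2)={b8}
  DF(b3)={b5}
  DF(b4)={b8}
  DF(b5)={b5,b8}
  DF(b6)={b5}
  DF(b7)={b8}
  DF(b8)=∅

DF(b5) = ["b5", "b8"]

Answer: ["b5", "b8"]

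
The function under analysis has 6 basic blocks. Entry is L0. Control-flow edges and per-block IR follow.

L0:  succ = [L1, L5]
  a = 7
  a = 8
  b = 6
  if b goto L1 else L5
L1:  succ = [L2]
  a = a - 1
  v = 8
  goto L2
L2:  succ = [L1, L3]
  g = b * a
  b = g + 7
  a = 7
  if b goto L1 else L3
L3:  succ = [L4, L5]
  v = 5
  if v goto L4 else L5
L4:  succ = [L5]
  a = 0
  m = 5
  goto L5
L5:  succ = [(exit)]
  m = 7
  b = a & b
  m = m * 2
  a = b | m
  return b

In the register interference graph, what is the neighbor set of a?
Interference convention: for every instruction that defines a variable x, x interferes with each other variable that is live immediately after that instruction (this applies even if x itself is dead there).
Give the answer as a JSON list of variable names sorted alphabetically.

Block summaries:
  L0: {a,b} / ∅
  L1: {a,v} / {a}
  L2: {a,b,g} / {a,b}
  L3: {v} / ∅
  L4: {a,m} / ∅
  L5: {a,b,m} / {a,b}

Liveness:
  L0 li=∅ lo={a,b}
  L1 li={a,b} lo={a,b}
  L2 li={a,b} lo={a,b}
  L3 li={a,b} lo={a,b}
  L4 li={b} lo={a,b}
  L5 li={a,b} lo=∅

Interference:
  a↔{b,m,v}
  b↔{a,m,v}
  g↔∅
  m↔{a,b}
  v↔{a,b}

N(a) = ["b", "m", "v"]

Answer: ["b", "m", "v"]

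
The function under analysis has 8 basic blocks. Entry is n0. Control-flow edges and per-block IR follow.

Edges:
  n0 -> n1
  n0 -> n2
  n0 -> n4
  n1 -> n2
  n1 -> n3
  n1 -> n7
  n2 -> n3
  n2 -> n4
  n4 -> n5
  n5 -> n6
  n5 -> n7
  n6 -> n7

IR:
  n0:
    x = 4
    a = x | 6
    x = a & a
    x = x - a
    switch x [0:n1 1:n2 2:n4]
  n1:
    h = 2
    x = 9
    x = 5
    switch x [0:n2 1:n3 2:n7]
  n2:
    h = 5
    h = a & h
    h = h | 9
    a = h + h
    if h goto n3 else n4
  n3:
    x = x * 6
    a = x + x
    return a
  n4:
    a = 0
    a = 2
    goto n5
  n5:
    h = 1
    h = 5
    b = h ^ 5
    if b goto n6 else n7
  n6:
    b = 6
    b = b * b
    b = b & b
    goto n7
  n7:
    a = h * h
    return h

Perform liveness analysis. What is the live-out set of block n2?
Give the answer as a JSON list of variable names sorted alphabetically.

Answer: ["x"]

Derivation:
Per-block:
  n0 def {a,x} use ∅
  n1 def {h,x} use ∅
  n2 def {a,h} use {a}
  n3 def {a,x} use {x}
  n4 def {a} use ∅
  n5 def {b,h} use ∅
  n6 def {b} use ∅
  n7 def {a} use {h}

Backward fixpoint:
  live n0: ∅→{a,x}
  live n1: {a}→{a,h,x}
  live n2: {a,x}→{x}
  live n3: {x}→∅
  live n4: ∅→∅
  live n5: ∅→{h}
  live n6: {h}→{h}
  live n7: {h}→∅

live-out(n2) = ["x"]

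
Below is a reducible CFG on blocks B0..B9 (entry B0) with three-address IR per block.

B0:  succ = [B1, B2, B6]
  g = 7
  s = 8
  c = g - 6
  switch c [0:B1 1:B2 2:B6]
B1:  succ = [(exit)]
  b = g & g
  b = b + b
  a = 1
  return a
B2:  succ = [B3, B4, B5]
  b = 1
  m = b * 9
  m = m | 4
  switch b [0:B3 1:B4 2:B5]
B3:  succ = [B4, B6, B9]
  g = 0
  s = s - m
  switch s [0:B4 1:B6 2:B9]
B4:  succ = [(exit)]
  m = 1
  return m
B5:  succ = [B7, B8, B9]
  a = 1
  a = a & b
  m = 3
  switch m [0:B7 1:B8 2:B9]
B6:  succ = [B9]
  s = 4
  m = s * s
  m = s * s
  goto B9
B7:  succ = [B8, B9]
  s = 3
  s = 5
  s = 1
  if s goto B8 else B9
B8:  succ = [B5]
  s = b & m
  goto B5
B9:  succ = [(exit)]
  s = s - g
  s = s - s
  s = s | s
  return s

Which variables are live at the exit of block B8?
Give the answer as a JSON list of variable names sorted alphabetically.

Answer: ["b", "g", "s"]

Derivation:
Block summaries:
  B0 def {c,g,s} use ∅
  B1 def {a,b} use {g}
  B2 def {b,m} use ∅
  B3 def {g,s} use {m,s}
  B4 def {m} use ∅
  B5 def {a,m} use {b}
  B6 def {m,s} use ∅
  B7 def {s} use ∅
  B8 def {s} use {b,m}
  B9 def {s} use {g,s}

Backward fixpoint:
  B0 li=∅ lo={g,s}
  B1 li={g} lo=∅
  B2 li={g,s} lo={b,g,m,s}
  B3 li={m,s} lo={g,s}
  B4 li=∅ lo=∅
  B5 li={b,g,s} lo={b,g,m,s}
  B6 li={g} lo={g,s}
  B7 li={b,g,m} lo={b,g,m,s}
  B8 li={b,g,m} lo={b,g,s}
  B9 li={g,s} lo=∅

live-out(B8) = ["b", "g", "s"]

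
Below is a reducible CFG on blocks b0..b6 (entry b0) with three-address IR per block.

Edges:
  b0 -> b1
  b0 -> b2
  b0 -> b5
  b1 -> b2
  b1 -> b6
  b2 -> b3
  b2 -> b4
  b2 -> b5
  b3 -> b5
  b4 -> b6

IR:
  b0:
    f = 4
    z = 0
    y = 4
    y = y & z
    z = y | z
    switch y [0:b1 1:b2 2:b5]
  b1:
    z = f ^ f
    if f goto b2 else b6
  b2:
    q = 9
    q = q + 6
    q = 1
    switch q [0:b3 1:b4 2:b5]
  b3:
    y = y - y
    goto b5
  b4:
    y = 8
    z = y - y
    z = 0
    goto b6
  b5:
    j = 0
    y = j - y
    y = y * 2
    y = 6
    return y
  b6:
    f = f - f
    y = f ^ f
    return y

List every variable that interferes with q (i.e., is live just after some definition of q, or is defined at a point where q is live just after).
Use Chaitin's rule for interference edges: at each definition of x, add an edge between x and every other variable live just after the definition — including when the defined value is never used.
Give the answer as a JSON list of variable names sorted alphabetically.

Block summaries:
  b0: def={f,y,z} ue=∅
  b1: def={z} ue={f}
  b2: def={q} ue=∅
  b3: def={y} ue={y}
  b4: def={y,z} ue=∅
  b5: def={j,y} ue={y}
  b6: def={f,y} ue={f}

Backward fixpoint:
  b0 li=∅ lo={f,y}
  b1 li={f,y} lo={f,y}
  b2 li={f,y} lo={f,y}
  b3 li={y} lo={y}
  b4 li={f} lo={f}
  b5 li={y} lo=∅
  b6 li={f} lo=∅

Interfere edges:
  f↔{q,y,z}
  j↔{y}
  q↔{f,y}
  y↔{f,j,q,z}
  z↔{f,y}

N(q) = ["f", "y"]

Answer: ["f", "y"]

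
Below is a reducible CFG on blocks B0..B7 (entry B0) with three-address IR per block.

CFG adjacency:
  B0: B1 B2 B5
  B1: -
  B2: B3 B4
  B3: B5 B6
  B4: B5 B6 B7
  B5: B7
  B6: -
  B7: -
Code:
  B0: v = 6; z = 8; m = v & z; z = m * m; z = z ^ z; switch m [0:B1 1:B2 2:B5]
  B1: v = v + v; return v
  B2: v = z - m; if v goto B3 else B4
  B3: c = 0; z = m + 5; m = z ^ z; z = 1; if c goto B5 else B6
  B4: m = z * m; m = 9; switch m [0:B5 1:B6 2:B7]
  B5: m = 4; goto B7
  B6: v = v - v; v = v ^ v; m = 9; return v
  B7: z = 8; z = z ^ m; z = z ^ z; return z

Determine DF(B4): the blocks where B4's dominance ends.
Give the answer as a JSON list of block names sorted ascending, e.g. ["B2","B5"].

idom tree: B1←B0 B2←B0 B3←B2 B4←B2 B5←B0 B6←B2 B7←B0
Dom at joins:
  B5: preds {B0,B3,B4}: {B0} ∩ {B0,B2,B3} ∩ {B0,B2,B4} = {B0}; idom=B0
  B6: preds {B3,B4}: {B0,B2,B3} ∩ {B0,B2,B4} = {B0,B2}; idom=B2
  B7: preds {B4,B5}: {B0,B2,B4} ∩ {B0,B5} = {B0}; idom=B0

DF derivation:
  join B5 pred B0: · stop@B0
  join B5 pred B3: B3→B2 stop@B0
  join B5 pred B4: B4→B2 stop@B0
  join B6 pred B3: B3 stop@B2
  join B6 pred B4: B4 stop@B2
  join B7 pred B4: B4→B2 stop@B0
  join B7 pred B5: B5 stop@B0
  B0: DF=∅
  B1: DF=∅
  B2: DF={B5,B7}
  B3: DF={B5,B6}
  B4: DF={B5,B6,B7}
  B5: DF={B7}
  B6: DF=∅
  B7: DF=∅

DF(B4) = ["B5", "B6", "B7"]

Answer: ["B5", "B6", "B7"]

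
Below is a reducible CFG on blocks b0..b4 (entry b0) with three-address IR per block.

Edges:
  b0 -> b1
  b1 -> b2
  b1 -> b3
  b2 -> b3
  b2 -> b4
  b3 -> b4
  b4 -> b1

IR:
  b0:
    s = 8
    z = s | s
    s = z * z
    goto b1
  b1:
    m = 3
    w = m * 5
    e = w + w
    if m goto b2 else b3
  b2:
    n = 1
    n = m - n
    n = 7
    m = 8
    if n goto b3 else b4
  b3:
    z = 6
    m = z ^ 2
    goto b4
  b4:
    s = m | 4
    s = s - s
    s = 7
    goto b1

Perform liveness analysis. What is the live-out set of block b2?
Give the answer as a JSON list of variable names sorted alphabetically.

def/use:
  b0: {s,z} / ∅
  b1: {e,m,w} / ∅
  b2: {m,n} / {m}
  b3: {m,z} / ∅
  b4: {s} / {m}

Live sets:
  b0: in=∅ out=∅
  b1: in=∅ out={m}
  b2: in={m} out={m}
  b3: in=∅ out={m}
  b4: in={m} out=∅

live-out(b2) = ["m"]

Answer: ["m"]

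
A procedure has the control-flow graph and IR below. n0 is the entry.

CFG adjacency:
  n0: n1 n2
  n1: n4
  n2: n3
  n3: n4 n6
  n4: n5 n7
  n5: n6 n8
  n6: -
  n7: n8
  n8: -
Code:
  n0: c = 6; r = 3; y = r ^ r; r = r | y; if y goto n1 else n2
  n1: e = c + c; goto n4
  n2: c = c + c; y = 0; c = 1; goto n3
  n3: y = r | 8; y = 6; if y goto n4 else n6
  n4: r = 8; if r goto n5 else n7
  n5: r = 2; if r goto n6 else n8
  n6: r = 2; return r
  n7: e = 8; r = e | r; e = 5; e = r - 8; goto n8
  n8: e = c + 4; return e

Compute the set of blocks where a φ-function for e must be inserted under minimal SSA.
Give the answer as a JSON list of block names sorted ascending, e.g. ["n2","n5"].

Answer: ["n4", "n6", "n8"]

Derivation:
idom tree: n1←n0 n2←n0 n3←n2 n4←n0 n5←n4 n6←n0 n7←n4 n8←n4
Join-block Dom:
  n4: preds {n1,n3}: {n0,n1} ∩ {n0,n2,n3} = {n0}; idom=n0
  n6: preds {n3,n5}: {n0,n2,n3} ∩ {n0,n4,n5} = {n0}; idom=n0
  n8: preds {n5,n7}: {n0,n4,n5} ∩ {n0,n4,n7} = {n0,n4}; idom=n4

DF walk-up:
  join n4 pred n1: n1 stop@n0
  join n4 pred n3: n3→n2 stop@n0
  join n6 pred n3: n3→n2 stop@n0
  join n6 pred n5: n5→n4 stop@n0
  join n8 pred n5: n5 stop@n4
  join n8 pred n7: n7 stop@n4
  DF(n0)=∅
  DF(n1)={n4}
  DF(n2)={n4,n6}
  DF(n3)={n4,n6}
  DF(n4)={n6}
  DF(n5)={n6,n8}
  DF(n6)=∅
  DF(n7)={n8}
  DF(n8)=∅

φ for e: defs {n1,n7,n8}
  DF⁺ = {n4,n6,n8}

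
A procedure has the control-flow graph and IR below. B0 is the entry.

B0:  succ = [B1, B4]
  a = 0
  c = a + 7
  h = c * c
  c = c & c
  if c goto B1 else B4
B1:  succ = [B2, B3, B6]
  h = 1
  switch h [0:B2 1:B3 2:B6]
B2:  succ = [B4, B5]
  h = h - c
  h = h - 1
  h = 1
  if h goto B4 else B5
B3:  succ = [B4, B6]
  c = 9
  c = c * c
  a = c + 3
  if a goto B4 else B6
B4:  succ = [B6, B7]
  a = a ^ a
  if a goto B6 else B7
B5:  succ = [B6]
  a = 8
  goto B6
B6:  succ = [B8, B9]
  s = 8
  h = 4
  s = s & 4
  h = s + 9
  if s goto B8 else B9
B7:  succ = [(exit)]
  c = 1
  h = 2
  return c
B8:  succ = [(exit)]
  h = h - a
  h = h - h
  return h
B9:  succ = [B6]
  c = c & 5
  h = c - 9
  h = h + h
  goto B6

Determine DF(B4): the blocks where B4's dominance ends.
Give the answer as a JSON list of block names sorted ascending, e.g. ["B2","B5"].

idom tree: B1←B0 B2←B1 B3←B1 B4←B0 B5←B2 B6←B0 B7←B4 B8←B6 B9←B6
Dom at joins:
  B4: preds {B0,B2,B3}: {B0} ∩ {B0,B1,B2} ∩ {B0,B1,B3} = {B0}; idom=B0
  B6: preds {B1,B3,B4,B5,B9}: {B0,B1} ∩ {B0,B1,B3} ∩ {B0,B4} ∩ {B0,B1,B2,B5} ∩ {B0,B6,B9} = {B0}; idom=B0

DF walk-up:
  join B4 pred B0: · stop@B0
  join B4 pred B2: B2→B1 stop@B0
  join B4 pred B3: B3→B1 stop@B0
  join B6 pred B1: B1 stop@B0
  join B6 pred B3: B3→B1 stop@B0
  join B6 pred B4: B4 stop@B0
  join B6 pred B5: B5→B2→B1 stop@B0
  join B6 pred B9: B9→B6 stop@B0
  B0 → ∅
  B1 → {B4,B6}
  B2 → {B4,B6}
  B3 → {B4,B6}
  B4 → {B6}
  B5 → {B6}
  B6 → {B6}
  B7 → ∅
  B8 → ∅
  B9 → {B6}

DF(B4) = ["B6"]

Answer: ["B6"]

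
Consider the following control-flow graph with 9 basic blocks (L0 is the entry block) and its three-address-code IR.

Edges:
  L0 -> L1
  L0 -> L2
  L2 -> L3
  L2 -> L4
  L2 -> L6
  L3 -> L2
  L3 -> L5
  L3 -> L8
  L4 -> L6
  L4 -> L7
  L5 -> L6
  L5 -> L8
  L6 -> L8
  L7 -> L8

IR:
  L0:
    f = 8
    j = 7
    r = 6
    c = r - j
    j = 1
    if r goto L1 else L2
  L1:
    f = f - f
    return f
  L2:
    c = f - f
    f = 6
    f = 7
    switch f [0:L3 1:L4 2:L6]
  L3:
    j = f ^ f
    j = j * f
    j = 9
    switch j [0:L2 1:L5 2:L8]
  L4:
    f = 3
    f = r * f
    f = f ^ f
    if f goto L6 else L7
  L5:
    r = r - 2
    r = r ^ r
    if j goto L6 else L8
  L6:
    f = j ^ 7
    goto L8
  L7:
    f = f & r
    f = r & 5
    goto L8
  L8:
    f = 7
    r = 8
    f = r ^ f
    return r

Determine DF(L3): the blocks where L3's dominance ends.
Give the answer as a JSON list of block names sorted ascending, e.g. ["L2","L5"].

Answer: ["L2", "L6", "L8"]

Working:
idom tree: L1←L0 L2←L0 L3←L2 L4←L2 L5←L3 L6←L2 L7←L4 L8←L2
Dom at joins:
  L2: preds {L0,L3}: {L0} ∩ {L0,L2,L3} = {L0}; idom=L0
  L6: preds {L2,L4,L5}: {L0,L2} ∩ {L0,L2,L4} ∩ {L0,L2,L3,L5} = {L0,L2}; idom=L2
  L8: preds {L3,L5,L6,L7}: {L0,L2,L3} ∩ {L0,L2,L3,L5} ∩ {L0,L2,L6} ∩ {L0,L2,L4,L7} = {L0,L2}; idom=L2

DF derivation:
  join L2 pred L0: · stop@L0
  join L2 pred L3: L3→L2 stop@L0
  join L6 pred L2: · stop@L2
  join L6 pred L4: L4 stop@L2
  join L6 pred L5: L5→L3 stop@L2
  join L8 pred L3: L3 stop@L2
  join L8 pred L5: L5→L3 stop@L2
  join L8 pred L6: L6 stop@L2
  join L8 pred L7: L7→L4 stop@L2
  DF(L0)=∅
  DF(L1)=∅
  DF(L2)={L2}
  DF(L3)={L2,L6,L8}
  DF(L4)={L6,L8}
  DF(L5)={L6,L8}
  DF(L6)={L8}
  DF(L7)={L8}
  DF(L8)=∅

DF(L3) = ["L2", "L6", "L8"]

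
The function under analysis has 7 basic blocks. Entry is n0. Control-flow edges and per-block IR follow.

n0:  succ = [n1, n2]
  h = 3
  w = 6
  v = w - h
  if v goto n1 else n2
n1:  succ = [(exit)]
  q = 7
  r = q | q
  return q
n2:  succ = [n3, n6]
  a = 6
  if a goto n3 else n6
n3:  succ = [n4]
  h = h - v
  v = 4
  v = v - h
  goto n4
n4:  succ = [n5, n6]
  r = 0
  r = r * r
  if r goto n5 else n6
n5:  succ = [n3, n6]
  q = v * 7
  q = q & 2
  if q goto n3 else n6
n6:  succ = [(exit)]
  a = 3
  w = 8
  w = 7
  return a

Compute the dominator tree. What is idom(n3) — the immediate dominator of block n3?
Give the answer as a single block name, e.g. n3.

Answer: n2

Working:
idom tree: n1←n0 n2←n0 n3←n2 n4←n3 n5←n4 n6←n2
Dom∩ at merges:
  n3: preds {n2,n5}: {n0,n2} ∩ {n0,n2,n3,n4,n5} = {n0,n2}; idom=n2
  n6: preds {n2,n4,n5}: {n0,n2} ∩ {n0,n2,n3,n4} ∩ {n0,n2,n3,n4,n5} = {n0,n2}; idom=n2

idom(n3) = n2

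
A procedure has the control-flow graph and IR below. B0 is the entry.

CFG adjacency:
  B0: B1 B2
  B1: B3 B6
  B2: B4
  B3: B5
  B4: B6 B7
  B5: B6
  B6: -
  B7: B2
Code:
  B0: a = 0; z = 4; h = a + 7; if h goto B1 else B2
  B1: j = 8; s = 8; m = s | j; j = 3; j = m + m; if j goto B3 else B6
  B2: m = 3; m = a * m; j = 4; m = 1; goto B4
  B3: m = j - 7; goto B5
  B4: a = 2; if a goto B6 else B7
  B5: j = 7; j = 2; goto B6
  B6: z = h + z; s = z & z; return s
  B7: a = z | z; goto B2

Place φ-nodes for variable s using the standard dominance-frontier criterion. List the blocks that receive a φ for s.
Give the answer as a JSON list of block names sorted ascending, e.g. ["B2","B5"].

Answer: ["B6"]

Working:
idom tree: B1←B0 B2←B0 B3←B1 B4←B2 B5←B3 B6←B0 B7←B4
Dom at joins:
  B2: preds {B0,B7}: {B0} ∩ {B0,B2,B4,B7} = {B0}; idom=B0
  B6: preds {B1,B4,B5}: {B0,B1} ∩ {B0,B2,B4} ∩ {B0,B1,B3,B5} = {B0}; idom=B0

DF walk-up:
  join B2 pred B0: · stop@B0
  join B2 pred B7: B7→B4→B2 stop@B0
  join B6 pred B1: B1 stop@B0
  join B6 pred B4: B4→B2 stop@B0
  join B6 pred B5: B5→B3→B1 stop@B0
  DF(B0)=∅
  DF(B1)={B6}
  DF(B2)={B2,B6}
  DF(B3)={B6}
  DF(B4)={B2,B6}
  DF(B5)={B6}
  DF(B6)=∅
  DF(B7)={B2}

φ for s: defs {B1,B6}
  DF⁺ = {B6}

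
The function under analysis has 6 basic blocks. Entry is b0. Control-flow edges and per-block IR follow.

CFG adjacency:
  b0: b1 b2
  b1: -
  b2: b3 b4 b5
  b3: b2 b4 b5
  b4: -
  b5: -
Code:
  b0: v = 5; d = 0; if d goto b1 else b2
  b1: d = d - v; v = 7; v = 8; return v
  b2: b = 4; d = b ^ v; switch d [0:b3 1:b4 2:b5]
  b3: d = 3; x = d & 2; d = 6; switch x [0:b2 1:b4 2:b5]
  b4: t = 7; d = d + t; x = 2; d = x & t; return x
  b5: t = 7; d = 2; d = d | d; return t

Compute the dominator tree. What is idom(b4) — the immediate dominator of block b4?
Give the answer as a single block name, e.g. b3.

idom tree: b1←b0 b2←b0 b3←b2 b4←b2 b5←b2
Join-block Dom:
  b2: preds {b0,b3}: {b0} ∩ {b0,b2,b3} = {b0}; idom=b0
  b4: preds {b2,b3}: {b0,b2} ∩ {b0,b2,b3} = {b0,b2}; idom=b2
  b5: preds {b2,b3}: {b0,b2} ∩ {b0,b2,b3} = {b0,b2}; idom=b2

idom(b4) = b2

Answer: b2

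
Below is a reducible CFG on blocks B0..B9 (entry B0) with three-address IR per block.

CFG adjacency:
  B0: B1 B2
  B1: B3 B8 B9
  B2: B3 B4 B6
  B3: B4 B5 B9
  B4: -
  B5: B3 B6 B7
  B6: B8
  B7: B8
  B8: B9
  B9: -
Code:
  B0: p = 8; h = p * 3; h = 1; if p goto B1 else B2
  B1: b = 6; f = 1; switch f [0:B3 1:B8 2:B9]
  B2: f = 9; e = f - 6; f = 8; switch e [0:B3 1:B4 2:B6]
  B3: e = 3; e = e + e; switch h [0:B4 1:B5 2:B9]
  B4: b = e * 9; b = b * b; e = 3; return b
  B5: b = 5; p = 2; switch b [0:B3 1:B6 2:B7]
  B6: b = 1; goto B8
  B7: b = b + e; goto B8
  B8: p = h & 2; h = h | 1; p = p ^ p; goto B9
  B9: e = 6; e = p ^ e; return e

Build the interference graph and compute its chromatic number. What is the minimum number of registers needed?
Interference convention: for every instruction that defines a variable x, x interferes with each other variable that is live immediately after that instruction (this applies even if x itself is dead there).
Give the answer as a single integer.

Per-block:
  B0: def={h,p} ue=∅
  B1: def={b,f} ue=∅
  B2: def={e,f} ue=∅
  B3: def={e} ue={h}
  B4: def={b,e} ue={e}
  B5: def={b,p} ue=∅
  B6: def={b} ue=∅
  B7: def={b} ue={b,e}
  B8: def={h,p} ue={h}
  B9: def={e} ue={p}

Live sets:
  live B0: ∅→{h,p}
  live B1: {h,p}→{h,p}
  live B2: {h,p}→{e,h,p}
  live B3: {h,p}→{e,h,p}
  live B4: {e}→∅
  live B5: {e,h}→{b,e,h,p}
  live B6: {h}→{h}
  live B7: {b,e,h}→{h}
  live B8: {h}→{p}
  live B9: {p}→∅

Interfere edges:
  b↔{e,h,p}
  e↔{b,f,h,p}
  f↔{e,h,p}
  h↔{b,e,f,p}
  p↔{b,e,f,h}

Chromatic number:
  clique {b,e,h,p} ⇒ need ≥ 4
  4-colouring: r0={e}  r1={h}  r2={p}  r3={b,f}
  χ = 4

Answer: 4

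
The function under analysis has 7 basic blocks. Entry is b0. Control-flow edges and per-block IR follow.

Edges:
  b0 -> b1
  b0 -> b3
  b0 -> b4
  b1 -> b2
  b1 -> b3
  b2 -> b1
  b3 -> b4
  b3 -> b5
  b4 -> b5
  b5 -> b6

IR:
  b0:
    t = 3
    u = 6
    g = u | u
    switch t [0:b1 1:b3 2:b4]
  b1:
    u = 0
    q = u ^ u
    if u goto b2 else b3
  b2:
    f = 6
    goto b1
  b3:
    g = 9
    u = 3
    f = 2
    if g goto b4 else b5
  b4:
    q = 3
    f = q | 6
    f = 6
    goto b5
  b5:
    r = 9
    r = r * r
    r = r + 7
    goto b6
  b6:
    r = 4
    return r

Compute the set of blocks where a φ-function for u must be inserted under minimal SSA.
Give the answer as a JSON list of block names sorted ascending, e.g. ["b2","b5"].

Answer: ["b1", "b3", "b4", "b5"]

Working:
idom tree: b1←b0 b2←b1 b3←b0 b4←b0 b5←b0 b6←b5
Join-block Dom:
  b1: preds {b0,b2}: {b0} ∩ {b0,b1,b2} = {b0}; idom=b0
  b3: preds {b0,b1}: {b0} ∩ {b0,b1} = {b0}; idom=b0
  b4: preds {b0,b3}: {b0} ∩ {b0,b3} = {b0}; idom=b0
  b5: preds {b3,b4}: {b0,b3} ∩ {b0,b4} = {b0}; idom=b0

DF derivation:
  b1←b0: walk · to b0
  b1←b2: walk b2→b1 to b0
  b3←b0: walk · to b0
  b3←b1: walk b1 to b0
  b4←b0: walk · to b0
  b4←b3: walk b3 to b0
  b5←b3: walk b3 to b0
  b5←b4: walk b4 to b0
  DF(b0)=∅
  DF(b1)={b1,b3}
  DF(b2)={b1}
  DF(b3)={b4,b5}
  DF(b4)={b5}
  DF(b5)=∅
  DF(b6)=∅

φ for u: defs {b0,b1,b3}
  DF⁺ = {b1,b3,b4,b5}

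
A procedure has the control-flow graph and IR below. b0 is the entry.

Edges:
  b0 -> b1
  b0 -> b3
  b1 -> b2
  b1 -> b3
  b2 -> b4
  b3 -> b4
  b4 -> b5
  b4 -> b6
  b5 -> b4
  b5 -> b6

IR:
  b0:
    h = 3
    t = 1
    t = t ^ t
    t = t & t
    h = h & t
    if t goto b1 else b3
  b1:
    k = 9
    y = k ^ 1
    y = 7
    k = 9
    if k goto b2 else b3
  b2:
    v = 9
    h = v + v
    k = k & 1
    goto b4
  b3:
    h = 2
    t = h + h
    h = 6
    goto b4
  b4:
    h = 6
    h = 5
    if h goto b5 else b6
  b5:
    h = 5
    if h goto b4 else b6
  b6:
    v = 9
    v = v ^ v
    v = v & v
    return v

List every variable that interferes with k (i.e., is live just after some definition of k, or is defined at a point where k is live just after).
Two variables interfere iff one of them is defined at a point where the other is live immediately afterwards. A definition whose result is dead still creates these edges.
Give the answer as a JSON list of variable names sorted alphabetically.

Answer: ["h", "v"]

Analysis:
Block summaries:
  b0 def {h,t} use ∅
  b1 def {k,y} use ∅
  b2 def {h,k,v} use {k}
  b3 def {h,t} use ∅
  b4 def {h} use ∅
  b5 def {h} use ∅
  b6 def {v} use ∅

Liveness:
  live b0: ∅→∅
  live b1: ∅→{k}
  live b2: {k}→∅
  live b3: ∅→∅
  live b4: ∅→∅
  live b5: ∅→∅
  live b6: ∅→∅

Conflict graph:
  h: {k,t}
  k: {h,v}
  t: {h}
  v: {k}
  y: ∅

N(k) = ["h", "v"]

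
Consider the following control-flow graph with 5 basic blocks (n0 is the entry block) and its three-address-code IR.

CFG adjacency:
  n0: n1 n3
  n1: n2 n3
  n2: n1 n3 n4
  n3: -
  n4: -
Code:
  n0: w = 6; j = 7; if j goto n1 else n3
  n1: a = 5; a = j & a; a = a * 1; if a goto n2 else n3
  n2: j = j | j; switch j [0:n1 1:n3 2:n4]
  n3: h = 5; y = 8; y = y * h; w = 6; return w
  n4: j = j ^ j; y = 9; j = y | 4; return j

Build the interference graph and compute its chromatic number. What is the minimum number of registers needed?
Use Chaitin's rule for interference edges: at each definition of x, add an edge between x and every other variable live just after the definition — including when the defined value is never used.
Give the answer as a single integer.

Per-block:
  n0: def={j,w} ue=∅
  n1: def={a} ue={j}
  n2: def={j} ue={j}
  n3: def={h,w,y} ue=∅
  n4: def={j,y} ue={j}

Live sets:
  n0: in=∅ out={j}
  n1: in={j} out={j}
  n2: in={j} out={j}
  n3: in=∅ out=∅
  n4: in={j} out=∅

Interfere edges:
  a — {j}
  h — {y}
  j — {a}
  w — ∅
  y — {h}

Registers:
  lower bound: {a,j} mutually conflict ⇒ χ ≥ 2
  2-colouring: c0={a,h,w}  c1={j,y}
  χ = 2

Answer: 2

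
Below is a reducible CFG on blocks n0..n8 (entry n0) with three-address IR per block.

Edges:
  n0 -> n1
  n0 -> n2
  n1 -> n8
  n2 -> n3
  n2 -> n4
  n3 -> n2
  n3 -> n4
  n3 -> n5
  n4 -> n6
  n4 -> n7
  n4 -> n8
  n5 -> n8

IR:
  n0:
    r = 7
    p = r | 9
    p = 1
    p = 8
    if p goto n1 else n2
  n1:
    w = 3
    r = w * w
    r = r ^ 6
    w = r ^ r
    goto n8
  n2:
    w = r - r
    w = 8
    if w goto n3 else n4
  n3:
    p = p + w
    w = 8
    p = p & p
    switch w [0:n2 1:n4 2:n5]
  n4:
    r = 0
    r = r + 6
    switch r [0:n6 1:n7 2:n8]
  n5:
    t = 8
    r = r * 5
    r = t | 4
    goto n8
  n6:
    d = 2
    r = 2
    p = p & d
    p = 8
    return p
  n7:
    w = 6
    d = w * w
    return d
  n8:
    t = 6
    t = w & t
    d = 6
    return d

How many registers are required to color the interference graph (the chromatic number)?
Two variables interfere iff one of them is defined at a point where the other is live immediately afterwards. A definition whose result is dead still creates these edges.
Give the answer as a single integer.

Per-block:
  n0: def={p,r} ue=∅
  n1: def={r,w} ue=∅
  n2: def={w} ue={r}
  n3: def={p,w} ue={p,w}
  n4: def={r} ue=∅
  n5: def={r,t} ue={r}
  n6: def={d,p,r} ue={p}
  n7: def={d,w} ue=∅
  n8: def={d,t} ue={w}

Live sets:
  n0: in=∅ out={p,r}
  n1: in=∅ out={w}
  n2: in={p,r} out={p,r,w}
  n3: in={p,r,w} out={p,r,w}
  n4: in={p,w} out={p,w}
  n5: in={r,w} out={w}
  n6: in={p} out=∅
  n7: in=∅ out=∅
  n8: in={w} out=∅

Interference:
  d↔{p,r}
  p↔{d,r,w}
  r↔{d,p,t,w}
  t↔{r,w}
  w↔{p,r,t}

Chromatic number:
  clique {d,p,r} ⇒ need ≥ 3
  3-colouring: c0={r}  c1={p,t}  c2={d,w}
  χ = 3

Answer: 3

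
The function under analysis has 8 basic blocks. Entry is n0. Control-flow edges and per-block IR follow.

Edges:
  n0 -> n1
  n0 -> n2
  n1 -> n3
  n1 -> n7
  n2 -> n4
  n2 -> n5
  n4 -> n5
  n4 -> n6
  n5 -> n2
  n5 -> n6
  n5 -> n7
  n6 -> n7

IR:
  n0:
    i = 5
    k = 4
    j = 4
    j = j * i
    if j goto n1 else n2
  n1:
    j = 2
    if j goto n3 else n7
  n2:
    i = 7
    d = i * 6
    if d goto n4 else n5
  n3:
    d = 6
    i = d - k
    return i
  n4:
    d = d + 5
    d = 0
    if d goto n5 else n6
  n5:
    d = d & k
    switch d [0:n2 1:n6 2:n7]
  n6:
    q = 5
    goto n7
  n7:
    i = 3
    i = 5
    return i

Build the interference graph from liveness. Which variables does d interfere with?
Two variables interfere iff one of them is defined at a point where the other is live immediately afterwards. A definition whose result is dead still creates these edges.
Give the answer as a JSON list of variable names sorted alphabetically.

Answer: ["k"]

Working:
Block summaries:
  n0: {i,j,k} / ∅
  n1: {j} / ∅
  n2: {d,i} / ∅
  n3: {d,i} / {k}
  n4: {d} / {d}
  n5: {d} / {d,k}
  n6: {q} / ∅
  n7: {i} / ∅

Backward fixpoint:
  n0: in=∅ out={k}
  n1: in={k} out={k}
  n2: in={k} out={d,k}
  n3: in={k} out=∅
  n4: in={d,k} out={d,k}
  n5: in={d,k} out={k}
  n6: in=∅ out=∅
  n7: in=∅ out=∅

Interfere edges:
  d: {k}
  i: {j,k}
  j: {i,k}
  k: {d,i,j}
  q: ∅

N(d) = ["k"]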